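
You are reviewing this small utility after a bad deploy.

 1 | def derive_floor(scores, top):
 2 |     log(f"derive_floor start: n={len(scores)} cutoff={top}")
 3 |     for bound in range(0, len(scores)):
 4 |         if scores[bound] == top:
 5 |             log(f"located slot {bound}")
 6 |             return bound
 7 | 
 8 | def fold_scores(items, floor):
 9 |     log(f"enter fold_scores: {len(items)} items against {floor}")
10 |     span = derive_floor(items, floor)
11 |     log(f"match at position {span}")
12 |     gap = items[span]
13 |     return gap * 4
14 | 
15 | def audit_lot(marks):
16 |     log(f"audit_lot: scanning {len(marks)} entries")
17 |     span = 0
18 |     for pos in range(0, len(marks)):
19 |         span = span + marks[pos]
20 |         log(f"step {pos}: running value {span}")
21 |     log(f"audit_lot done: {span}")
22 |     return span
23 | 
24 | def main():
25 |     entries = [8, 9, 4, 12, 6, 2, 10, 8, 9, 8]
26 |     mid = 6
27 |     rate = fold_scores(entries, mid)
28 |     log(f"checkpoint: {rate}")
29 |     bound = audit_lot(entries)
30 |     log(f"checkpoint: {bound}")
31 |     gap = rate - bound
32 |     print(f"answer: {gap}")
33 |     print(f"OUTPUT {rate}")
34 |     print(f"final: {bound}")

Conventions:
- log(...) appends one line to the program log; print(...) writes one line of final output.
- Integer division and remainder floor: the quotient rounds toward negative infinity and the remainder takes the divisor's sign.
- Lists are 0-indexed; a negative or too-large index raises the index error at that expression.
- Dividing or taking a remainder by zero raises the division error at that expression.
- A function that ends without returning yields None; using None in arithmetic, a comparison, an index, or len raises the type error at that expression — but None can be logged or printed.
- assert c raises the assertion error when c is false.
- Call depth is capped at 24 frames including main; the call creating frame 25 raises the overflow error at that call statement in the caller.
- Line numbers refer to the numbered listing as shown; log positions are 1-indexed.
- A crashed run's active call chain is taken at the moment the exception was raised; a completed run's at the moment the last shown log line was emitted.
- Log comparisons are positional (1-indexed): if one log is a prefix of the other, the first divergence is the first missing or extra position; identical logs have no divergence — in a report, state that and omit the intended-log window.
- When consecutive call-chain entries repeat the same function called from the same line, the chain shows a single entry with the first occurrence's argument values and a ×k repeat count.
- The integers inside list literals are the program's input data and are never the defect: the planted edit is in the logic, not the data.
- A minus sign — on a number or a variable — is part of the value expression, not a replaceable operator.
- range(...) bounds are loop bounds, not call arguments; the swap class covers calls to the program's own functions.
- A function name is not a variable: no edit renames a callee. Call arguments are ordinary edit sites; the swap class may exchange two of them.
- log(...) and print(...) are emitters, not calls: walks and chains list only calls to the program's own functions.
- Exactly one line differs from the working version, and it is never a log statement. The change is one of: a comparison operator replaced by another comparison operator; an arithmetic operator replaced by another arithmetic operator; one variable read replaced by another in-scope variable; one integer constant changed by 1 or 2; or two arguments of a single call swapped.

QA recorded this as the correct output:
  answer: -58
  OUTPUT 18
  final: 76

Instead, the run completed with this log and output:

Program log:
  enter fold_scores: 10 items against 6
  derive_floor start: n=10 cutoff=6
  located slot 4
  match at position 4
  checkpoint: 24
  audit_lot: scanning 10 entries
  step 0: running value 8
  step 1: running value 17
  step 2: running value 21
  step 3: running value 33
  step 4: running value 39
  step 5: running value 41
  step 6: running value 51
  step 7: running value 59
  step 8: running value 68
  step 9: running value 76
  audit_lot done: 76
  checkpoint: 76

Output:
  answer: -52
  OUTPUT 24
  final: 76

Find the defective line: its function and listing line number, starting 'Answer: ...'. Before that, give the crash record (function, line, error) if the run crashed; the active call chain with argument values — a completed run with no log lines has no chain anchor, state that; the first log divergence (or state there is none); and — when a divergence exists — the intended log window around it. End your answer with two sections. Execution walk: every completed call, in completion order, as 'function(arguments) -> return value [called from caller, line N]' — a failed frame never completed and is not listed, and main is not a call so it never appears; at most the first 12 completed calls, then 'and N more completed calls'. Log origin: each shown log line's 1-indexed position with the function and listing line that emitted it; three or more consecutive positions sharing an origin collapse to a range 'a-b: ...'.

Answer: the defect is in fold_scores at line 13.
Key fact: The earliest visible damage is log position 5 — 'checkpoint: 24' rather than the intended 'checkpoint: 18'.
Call chain: main.
First divergence: position 5 — the shown line 'checkpoint: 24' should read 'checkpoint: 18'.
Intended log window:
  3: located slot 4
  4: match at position 4
  5: checkpoint: 18
  6: audit_lot: scanning 10 entries
Execution walk:
  derive_floor([8, 9, 4, 12, 6, 2, 10, 8, 9, 8], 6) -> 4  [called from fold_scores, line 10]
  fold_scores([8, 9, 4, 12, 6, 2, 10, 8, 9, 8], 6) -> 24  [called from main, line 27]
  audit_lot([8, 9, 4, 12, 6, 2, 10, 8, 9, 8]) -> 76  [called from main, line 29]
Origin of each log line:
  1 — fold_scores, line 9
  2 — derive_floor, line 2
  3 — derive_floor, line 5
  4 — fold_scores, line 11
  5 — main, line 28
  6 — audit_lot, line 16
  7-16 — audit_lot, line 20
  17 — audit_lot, line 21
  18 — main, line 30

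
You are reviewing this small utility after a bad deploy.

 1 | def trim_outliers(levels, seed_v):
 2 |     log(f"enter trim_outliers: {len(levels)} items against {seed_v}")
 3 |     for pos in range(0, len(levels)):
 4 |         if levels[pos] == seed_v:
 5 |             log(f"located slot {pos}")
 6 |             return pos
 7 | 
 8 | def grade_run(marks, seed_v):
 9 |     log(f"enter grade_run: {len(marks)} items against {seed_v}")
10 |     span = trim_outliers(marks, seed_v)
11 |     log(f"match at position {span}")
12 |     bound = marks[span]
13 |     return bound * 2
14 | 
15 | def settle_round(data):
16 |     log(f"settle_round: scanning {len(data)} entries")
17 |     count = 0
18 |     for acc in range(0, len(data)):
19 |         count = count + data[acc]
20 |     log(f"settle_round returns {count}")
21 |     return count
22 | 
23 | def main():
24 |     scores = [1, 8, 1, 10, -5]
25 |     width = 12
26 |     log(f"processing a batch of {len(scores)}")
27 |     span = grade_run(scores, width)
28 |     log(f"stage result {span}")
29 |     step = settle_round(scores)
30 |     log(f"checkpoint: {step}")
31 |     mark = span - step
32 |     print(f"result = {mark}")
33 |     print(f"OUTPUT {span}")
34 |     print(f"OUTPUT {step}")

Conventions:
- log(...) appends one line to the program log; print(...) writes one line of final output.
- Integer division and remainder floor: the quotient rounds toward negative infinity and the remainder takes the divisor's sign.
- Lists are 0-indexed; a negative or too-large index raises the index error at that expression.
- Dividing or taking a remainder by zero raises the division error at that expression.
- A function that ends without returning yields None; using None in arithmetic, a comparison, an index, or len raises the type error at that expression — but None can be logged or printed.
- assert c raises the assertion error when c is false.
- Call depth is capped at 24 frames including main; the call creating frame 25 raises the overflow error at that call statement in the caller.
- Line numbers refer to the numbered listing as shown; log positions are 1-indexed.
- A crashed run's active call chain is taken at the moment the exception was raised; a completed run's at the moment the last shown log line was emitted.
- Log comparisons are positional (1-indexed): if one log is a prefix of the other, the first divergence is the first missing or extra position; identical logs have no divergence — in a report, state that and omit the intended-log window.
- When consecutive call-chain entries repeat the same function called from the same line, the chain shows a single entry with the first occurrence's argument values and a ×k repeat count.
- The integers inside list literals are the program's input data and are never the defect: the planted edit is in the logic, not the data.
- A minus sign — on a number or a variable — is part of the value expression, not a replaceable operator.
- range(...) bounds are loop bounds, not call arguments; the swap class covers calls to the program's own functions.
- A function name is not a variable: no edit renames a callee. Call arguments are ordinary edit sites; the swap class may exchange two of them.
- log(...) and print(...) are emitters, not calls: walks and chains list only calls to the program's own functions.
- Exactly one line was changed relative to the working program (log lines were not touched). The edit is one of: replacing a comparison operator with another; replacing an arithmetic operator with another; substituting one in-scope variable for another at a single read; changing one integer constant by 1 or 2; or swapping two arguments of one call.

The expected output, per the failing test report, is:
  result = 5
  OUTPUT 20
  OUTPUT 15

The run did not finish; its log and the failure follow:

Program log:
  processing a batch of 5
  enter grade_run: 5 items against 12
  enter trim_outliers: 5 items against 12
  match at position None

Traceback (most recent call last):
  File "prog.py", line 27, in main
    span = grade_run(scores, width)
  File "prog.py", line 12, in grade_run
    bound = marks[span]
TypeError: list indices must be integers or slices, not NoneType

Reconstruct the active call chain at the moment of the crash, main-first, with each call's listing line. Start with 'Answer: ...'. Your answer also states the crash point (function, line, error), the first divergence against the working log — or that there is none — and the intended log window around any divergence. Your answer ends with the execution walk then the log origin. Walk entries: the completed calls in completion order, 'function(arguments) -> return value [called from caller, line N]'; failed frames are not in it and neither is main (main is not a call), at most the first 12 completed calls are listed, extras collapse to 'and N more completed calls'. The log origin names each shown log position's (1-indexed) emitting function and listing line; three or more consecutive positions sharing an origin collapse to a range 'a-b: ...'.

Answer: main -> grade_run (called at line 27).
The tell: The log first diverges at position 2: the faulty run prints 'enter grade_run: 5 items against 12' where the working version prints 'enter grade_run: 5 items against 10'.
Crash: grade_run, line 12, TypeError.
First divergence: at position 2 the run shows 'enter grade_run: 5 items against 12' where the working version logs 'enter grade_run: 5 items against 10'.
Intended log window:
  1: processing a batch of 5
  2: enter grade_run: 5 items against 10
  3: enter trim_outliers: 5 items against 10
Execution walk:
  trim_outliers([1, 8, 1, 10, -5], 12) -> None  [called from grade_run, line 10]
Origin of each log line:
  1: emitted by main (line 26)
  2: emitted by grade_run (line 9)
  3: emitted by trim_outliers (line 2)
  4: emitted by grade_run (line 11)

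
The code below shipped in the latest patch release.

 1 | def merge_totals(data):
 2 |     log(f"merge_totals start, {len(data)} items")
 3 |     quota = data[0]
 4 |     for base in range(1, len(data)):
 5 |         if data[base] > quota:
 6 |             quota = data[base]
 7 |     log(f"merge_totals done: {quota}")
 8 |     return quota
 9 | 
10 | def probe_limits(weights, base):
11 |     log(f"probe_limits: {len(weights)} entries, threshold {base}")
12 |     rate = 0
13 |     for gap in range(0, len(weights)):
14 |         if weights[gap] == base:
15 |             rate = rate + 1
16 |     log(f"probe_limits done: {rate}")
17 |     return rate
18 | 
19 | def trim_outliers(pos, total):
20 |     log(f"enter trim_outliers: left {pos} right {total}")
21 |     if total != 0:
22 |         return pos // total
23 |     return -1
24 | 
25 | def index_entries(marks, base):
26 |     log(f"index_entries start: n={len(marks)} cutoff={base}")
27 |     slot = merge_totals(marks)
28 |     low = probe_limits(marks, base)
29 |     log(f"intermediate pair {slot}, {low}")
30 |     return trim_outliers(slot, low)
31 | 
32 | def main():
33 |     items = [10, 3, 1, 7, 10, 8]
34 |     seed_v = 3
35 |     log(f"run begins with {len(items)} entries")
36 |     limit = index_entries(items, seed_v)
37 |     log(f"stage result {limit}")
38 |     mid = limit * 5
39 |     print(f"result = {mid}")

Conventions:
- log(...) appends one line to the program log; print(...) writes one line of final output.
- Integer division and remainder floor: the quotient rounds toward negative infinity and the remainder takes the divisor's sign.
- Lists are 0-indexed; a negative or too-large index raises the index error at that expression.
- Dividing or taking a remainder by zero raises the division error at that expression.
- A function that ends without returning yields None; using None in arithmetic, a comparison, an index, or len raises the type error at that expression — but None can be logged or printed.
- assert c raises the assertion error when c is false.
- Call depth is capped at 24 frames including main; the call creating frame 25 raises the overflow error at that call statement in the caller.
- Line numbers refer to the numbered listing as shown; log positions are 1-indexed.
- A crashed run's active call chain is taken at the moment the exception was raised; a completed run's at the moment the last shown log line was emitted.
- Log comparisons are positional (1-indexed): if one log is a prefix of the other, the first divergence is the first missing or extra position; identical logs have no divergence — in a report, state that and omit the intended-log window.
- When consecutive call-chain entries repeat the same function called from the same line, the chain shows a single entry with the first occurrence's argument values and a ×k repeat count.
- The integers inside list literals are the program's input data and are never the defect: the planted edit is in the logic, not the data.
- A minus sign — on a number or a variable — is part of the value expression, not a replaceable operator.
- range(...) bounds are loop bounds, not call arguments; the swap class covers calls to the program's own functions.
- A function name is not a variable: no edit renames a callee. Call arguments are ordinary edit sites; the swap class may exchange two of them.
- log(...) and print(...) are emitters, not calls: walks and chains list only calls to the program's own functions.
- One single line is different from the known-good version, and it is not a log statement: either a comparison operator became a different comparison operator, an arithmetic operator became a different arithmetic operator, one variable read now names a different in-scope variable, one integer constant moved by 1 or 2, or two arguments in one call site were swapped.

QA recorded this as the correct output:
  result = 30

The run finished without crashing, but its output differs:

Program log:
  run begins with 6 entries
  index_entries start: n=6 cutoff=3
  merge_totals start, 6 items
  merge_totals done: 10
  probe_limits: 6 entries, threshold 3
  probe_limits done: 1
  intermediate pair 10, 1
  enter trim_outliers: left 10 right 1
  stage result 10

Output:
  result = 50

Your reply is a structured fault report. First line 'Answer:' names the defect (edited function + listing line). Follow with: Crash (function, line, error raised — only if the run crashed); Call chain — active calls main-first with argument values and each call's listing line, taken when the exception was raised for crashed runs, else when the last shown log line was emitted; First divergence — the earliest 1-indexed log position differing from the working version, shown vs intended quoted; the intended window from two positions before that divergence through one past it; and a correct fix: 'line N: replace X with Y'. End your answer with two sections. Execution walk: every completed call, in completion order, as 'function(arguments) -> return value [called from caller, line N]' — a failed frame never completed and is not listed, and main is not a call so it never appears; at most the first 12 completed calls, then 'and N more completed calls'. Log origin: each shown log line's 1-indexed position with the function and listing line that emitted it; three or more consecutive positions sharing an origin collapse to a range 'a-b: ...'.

Answer: the defect is in main at line 38.
The tell: The two runs log identically and part ways only at the printed values.
Call chain: main.
First divergence: none (the log streams are identical).
Execution walk:
  merge_totals([10, 3, 1, 7, 10, 8]) -> 10  [called from index_entries, line 27]
  probe_limits([10, 3, 1, 7, 10, 8], 3) -> 1  [called from index_entries, line 28]
  trim_outliers(10, 1) -> 10  [called from index_entries, line 30]
  index_entries([10, 3, 1, 7, 10, 8], 3) -> 10  [called from main, line 36]
Log origins:
  1: emitted by main (line 35)
  2: emitted by index_entries (line 26)
  3: emitted by merge_totals (line 2)
  4: emitted by merge_totals (line 7)
  5: emitted by probe_limits (line 11)
  6: emitted by probe_limits (line 16)
  7: emitted by index_entries (line 29)
  8: emitted by trim_outliers (line 20)
  9: emitted by main (line 37)
A correct fix: line 38: replace `5` with `3`.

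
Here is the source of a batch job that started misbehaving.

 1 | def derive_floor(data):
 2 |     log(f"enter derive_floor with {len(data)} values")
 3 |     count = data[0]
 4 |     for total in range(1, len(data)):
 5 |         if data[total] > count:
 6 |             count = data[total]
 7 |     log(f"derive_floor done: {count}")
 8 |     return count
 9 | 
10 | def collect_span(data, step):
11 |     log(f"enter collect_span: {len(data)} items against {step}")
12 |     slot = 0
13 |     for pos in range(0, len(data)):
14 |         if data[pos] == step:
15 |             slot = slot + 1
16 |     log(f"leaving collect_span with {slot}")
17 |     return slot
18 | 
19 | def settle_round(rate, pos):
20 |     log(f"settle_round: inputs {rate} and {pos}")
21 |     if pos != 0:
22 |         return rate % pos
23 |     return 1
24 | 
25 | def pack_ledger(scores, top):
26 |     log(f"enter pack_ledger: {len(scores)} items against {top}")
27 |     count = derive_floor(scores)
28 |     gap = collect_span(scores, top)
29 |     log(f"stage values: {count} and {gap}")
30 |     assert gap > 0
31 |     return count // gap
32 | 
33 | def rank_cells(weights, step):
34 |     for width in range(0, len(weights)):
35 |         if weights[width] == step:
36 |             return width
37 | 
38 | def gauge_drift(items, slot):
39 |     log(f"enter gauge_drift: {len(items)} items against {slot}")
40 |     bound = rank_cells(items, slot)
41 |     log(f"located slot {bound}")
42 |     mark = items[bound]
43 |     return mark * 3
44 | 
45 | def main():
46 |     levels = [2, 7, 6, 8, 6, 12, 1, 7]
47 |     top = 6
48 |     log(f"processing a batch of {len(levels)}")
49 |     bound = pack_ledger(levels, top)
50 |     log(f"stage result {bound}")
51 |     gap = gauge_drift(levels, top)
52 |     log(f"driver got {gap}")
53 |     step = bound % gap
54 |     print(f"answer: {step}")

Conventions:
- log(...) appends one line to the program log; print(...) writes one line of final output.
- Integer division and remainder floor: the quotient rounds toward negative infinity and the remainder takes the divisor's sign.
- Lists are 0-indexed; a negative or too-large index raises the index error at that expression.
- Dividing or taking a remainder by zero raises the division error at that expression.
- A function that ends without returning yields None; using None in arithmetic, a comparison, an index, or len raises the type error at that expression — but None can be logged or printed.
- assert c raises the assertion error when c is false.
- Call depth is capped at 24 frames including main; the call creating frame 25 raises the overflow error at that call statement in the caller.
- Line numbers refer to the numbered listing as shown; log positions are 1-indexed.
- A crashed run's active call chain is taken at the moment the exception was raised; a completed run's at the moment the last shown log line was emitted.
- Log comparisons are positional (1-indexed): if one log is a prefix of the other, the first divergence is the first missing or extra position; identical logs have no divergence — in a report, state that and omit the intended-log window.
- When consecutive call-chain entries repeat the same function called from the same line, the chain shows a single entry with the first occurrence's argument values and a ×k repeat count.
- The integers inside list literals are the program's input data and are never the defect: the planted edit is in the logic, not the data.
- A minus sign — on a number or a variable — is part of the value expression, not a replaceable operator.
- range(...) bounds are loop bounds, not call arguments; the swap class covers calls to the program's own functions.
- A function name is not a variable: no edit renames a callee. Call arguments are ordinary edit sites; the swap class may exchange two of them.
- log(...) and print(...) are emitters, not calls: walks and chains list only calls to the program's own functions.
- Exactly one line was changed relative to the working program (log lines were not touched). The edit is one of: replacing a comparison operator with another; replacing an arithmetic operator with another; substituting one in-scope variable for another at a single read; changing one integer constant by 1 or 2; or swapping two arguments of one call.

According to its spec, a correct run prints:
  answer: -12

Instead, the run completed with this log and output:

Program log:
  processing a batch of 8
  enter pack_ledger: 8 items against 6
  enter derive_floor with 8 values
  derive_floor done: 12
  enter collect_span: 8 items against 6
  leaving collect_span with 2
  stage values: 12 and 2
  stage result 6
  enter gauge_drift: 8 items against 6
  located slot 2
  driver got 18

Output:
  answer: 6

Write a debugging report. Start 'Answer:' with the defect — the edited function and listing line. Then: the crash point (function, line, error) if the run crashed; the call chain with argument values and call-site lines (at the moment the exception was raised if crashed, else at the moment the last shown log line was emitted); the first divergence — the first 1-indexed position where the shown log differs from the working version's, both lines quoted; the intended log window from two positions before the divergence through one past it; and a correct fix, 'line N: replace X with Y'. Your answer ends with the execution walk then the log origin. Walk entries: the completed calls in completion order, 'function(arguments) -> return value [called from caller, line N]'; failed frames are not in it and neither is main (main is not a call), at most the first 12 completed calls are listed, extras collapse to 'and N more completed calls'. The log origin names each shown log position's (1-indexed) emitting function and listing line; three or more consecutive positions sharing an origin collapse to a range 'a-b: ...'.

Answer: the defect is in main at line 53.
Key fact: No log line changed; the fault shows up purely in the output.
Call chain: main.
First divergence: there is none — every log position agrees.
Execution walk:
  derive_floor([2, 7, 6, 8, 6, 12, 1, 7]) -> 12  [called from pack_ledger, line 27]
  collect_span([2, 7, 6, 8, 6, 12, 1, 7], 6) -> 2  [called from pack_ledger, line 28]
  pack_ledger([2, 7, 6, 8, 6, 12, 1, 7], 6) -> 6  [called from main, line 49]
  rank_cells([2, 7, 6, 8, 6, 12, 1, 7], 6) -> 2  [called from gauge_drift, line 40]
  gauge_drift([2, 7, 6, 8, 6, 12, 1, 7], 6) -> 18  [called from main, line 51]
Log origin:
  1: logged in main at line 48
  2: logged in pack_ledger at line 26
  3: logged in derive_floor at line 2
  4: logged in derive_floor at line 7
  5: logged in collect_span at line 11
  6: logged in collect_span at line 16
  7: logged in pack_ledger at line 29
  8: logged in main at line 50
  9: logged in gauge_drift at line 39
  10: logged in gauge_drift at line 41
  11: logged in main at line 52
A correct fix: line 53: replace `%` with `-`.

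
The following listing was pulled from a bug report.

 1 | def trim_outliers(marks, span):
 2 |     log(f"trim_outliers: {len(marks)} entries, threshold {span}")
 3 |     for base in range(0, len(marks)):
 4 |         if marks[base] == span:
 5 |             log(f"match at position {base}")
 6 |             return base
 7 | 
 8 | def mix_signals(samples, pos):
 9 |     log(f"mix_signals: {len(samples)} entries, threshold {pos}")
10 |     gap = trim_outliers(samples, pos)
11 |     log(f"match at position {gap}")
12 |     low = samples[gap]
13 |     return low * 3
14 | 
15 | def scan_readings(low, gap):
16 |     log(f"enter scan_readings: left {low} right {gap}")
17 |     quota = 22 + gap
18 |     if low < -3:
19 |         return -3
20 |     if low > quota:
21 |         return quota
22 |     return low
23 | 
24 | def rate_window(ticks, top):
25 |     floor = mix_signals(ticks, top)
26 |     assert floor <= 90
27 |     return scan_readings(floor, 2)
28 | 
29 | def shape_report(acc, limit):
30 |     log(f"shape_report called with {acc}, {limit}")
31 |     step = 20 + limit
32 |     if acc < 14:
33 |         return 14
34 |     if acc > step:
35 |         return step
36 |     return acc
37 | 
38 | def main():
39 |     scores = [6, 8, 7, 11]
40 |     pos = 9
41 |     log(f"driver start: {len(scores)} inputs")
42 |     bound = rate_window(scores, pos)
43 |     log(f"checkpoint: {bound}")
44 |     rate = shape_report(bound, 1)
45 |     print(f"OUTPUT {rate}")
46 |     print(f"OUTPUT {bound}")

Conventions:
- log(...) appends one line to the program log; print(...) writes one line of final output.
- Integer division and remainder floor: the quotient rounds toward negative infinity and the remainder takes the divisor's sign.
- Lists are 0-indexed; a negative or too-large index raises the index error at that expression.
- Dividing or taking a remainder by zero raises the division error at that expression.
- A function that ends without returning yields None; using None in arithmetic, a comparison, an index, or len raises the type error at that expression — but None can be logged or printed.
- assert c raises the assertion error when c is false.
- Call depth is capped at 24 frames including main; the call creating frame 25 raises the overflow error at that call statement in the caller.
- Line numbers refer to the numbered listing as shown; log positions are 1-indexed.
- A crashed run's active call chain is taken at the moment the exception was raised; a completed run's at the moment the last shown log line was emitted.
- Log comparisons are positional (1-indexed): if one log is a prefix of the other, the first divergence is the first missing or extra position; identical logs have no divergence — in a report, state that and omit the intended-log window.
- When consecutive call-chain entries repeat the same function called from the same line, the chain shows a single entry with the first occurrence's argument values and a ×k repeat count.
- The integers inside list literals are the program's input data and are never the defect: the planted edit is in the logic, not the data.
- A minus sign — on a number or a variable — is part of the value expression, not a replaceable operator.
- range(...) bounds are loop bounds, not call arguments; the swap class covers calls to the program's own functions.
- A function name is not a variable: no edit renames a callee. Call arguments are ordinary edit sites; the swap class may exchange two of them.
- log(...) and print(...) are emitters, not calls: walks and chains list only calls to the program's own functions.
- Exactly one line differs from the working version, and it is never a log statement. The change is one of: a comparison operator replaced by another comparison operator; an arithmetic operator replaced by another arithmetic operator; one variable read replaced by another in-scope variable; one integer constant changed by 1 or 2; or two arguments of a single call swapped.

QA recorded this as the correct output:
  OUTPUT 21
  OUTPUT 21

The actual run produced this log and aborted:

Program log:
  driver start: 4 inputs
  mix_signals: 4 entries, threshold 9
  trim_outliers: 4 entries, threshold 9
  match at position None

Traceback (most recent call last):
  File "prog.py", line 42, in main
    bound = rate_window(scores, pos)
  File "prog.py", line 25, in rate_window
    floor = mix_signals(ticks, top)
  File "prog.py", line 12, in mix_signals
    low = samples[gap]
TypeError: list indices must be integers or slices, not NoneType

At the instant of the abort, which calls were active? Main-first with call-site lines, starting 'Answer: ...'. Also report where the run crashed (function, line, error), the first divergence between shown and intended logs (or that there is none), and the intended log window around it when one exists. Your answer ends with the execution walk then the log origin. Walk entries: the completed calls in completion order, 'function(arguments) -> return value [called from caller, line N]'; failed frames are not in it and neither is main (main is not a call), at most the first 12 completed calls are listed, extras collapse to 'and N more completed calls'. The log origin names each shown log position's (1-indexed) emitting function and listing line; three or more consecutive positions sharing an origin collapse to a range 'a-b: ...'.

Answer: main -> rate_window (called at line 42) -> mix_signals (called at line 25).
Core observation: At log position 2 the runs split — shown 'mix_signals: 4 entries, threshold 9', but the working version logs 'mix_signals: 4 entries, threshold 7'.
Crash: mix_signals, line 12, TypeError.
First divergence: position 2 — the shown line 'mix_signals: 4 entries, threshold 9' should read 'mix_signals: 4 entries, threshold 7'.
Intended log window:
  1: driver start: 4 inputs
  2: mix_signals: 4 entries, threshold 7
  3: trim_outliers: 4 entries, threshold 7
Execution walk:
  trim_outliers([6, 8, 7, 11], 9) -> None  [called from mix_signals, line 10]
Origin of each log line:
  1: emitted by main (line 41)
  2: emitted by mix_signals (line 9)
  3: emitted by trim_outliers (line 2)
  4: emitted by mix_signals (line 11)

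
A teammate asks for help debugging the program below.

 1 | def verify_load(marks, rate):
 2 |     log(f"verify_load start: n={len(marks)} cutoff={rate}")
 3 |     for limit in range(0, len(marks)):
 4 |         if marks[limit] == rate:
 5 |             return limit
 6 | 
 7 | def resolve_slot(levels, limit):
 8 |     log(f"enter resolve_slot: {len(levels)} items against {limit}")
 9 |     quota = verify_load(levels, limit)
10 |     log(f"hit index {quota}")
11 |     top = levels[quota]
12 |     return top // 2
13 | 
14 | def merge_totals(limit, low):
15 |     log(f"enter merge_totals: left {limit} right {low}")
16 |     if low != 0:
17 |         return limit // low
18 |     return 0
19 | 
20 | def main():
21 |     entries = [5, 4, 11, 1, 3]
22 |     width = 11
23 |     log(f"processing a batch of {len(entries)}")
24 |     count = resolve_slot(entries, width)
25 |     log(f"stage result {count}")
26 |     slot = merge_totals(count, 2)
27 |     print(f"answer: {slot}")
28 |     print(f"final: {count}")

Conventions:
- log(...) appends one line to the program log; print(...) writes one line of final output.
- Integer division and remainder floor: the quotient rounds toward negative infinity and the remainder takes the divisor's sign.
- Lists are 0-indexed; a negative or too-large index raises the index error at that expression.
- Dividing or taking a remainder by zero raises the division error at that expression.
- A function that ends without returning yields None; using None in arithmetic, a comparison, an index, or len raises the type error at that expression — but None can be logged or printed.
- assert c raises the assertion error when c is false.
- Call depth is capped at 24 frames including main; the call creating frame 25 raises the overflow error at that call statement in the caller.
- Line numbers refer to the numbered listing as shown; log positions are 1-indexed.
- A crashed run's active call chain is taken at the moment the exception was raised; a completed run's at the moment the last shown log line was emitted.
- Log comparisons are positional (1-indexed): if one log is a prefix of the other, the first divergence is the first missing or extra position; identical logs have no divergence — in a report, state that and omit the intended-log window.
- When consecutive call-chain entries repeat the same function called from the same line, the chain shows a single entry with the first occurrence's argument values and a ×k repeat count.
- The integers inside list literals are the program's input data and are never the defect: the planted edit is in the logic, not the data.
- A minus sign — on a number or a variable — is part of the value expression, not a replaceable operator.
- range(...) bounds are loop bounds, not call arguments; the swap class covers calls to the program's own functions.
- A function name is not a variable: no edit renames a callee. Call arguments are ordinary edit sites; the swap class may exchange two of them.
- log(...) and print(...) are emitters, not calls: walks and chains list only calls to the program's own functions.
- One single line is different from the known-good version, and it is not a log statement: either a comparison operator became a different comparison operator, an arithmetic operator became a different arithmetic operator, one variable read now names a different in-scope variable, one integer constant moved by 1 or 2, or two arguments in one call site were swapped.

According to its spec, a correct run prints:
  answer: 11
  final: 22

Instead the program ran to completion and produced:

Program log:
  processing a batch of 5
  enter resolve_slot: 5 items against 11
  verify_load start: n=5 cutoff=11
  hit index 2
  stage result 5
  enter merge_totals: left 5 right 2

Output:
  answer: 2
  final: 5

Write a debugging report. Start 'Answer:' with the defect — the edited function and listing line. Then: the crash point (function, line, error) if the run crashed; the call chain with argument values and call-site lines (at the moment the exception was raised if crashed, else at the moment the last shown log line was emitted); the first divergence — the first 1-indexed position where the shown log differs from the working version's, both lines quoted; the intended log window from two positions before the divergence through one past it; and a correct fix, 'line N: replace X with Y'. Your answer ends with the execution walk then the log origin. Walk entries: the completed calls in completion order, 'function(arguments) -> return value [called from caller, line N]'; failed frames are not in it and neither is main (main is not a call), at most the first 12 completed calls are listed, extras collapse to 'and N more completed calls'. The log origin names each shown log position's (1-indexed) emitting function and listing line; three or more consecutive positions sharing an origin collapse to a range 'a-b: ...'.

Answer: the defect is in resolve_slot at line 12.
Key observation: The log first diverges at position 5: the faulty run prints 'stage result 5' where the working version prints 'stage result 22'.
Call chain: main -> merge_totals(5, 2) (called at line 26).
First divergence: position 5; shown 'stage result 5' vs intended 'stage result 22'.
Intended log window:
  3: verify_load start: n=5 cutoff=11
  4: hit index 2
  5: stage result 22
  6: enter merge_totals: left 22 right 2
Execution walk:
  verify_load([5, 4, 11, 1, 3], 11) -> 2  [called from resolve_slot, line 9]
  resolve_slot([5, 4, 11, 1, 3], 11) -> 5  [called from main, line 24]
  merge_totals(5, 2) -> 2  [called from main, line 26]
Origin of each log line:
  1 — main, line 23
  2 — resolve_slot, line 8
  3 — verify_load, line 2
  4 — resolve_slot, line 10
  5 — main, line 25
  6 — merge_totals, line 15
A correct fix: line 12: replace `//` with `*`.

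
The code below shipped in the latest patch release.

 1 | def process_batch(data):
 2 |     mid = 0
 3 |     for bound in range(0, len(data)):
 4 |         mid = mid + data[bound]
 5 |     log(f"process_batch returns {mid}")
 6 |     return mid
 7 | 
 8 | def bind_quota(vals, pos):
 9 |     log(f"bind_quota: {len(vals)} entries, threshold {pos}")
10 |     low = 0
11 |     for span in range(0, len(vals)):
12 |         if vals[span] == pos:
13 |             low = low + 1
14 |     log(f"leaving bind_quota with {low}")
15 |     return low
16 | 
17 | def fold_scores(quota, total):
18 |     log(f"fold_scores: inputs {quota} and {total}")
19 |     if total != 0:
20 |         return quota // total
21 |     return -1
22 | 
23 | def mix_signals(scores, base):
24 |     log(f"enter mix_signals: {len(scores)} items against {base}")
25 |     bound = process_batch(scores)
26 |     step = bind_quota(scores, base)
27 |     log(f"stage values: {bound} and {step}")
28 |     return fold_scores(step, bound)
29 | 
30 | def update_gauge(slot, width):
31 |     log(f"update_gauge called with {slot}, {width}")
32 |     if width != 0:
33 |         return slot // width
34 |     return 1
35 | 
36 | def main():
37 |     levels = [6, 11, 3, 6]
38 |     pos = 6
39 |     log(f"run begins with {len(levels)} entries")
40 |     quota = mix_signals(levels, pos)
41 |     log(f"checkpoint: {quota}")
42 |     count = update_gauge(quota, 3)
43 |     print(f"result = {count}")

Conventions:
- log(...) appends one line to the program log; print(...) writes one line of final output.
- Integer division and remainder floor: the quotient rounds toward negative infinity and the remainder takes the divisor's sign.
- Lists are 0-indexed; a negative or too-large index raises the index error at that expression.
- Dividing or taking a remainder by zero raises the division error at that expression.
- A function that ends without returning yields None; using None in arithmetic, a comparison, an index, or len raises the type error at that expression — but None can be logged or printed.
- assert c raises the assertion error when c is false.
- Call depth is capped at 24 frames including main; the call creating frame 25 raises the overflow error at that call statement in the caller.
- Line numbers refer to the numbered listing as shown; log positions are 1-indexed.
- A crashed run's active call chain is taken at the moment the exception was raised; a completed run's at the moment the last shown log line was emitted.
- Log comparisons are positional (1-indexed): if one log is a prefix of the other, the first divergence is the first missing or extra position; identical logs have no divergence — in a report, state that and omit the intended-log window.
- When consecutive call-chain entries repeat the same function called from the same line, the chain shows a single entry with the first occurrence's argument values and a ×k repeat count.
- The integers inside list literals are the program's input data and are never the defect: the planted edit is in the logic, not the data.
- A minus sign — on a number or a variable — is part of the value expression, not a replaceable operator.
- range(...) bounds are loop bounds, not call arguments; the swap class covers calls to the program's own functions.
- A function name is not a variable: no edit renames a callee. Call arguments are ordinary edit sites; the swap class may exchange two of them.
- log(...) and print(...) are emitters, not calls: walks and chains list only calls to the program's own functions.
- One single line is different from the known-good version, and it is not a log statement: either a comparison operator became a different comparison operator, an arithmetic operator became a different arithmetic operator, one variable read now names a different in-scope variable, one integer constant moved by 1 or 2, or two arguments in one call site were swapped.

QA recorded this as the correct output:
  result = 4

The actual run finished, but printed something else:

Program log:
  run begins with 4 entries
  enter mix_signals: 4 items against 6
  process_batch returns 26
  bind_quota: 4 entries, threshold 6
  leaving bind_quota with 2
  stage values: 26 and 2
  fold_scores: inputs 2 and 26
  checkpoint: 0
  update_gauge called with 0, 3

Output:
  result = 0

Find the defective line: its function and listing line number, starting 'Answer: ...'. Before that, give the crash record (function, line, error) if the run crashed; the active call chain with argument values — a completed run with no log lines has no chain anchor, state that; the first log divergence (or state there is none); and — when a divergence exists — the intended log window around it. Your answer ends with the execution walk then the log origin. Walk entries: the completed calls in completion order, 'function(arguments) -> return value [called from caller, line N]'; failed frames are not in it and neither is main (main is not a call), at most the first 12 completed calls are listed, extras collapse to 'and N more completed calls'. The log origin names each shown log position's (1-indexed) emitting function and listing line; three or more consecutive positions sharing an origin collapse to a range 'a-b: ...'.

Answer: the defect is in mix_signals at line 28.
Key fact: Everything matches until log position 7, which reads 'fold_scores: inputs 2 and 26' in place of 'fold_scores: inputs 26 and 2'.
Call chain: main -> update_gauge(0, 3) (called at line 42).
First divergence: position 7 — shown 'fold_scores: inputs 2 and 26', intended 'fold_scores: inputs 26 and 2'.
Intended log window:
  5: leaving bind_quota with 2
  6: stage values: 26 and 2
  7: fold_scores: inputs 26 and 2
  8: checkpoint: 13
Execution walk:
  process_batch([6, 11, 3, 6]) -> 26  [called from mix_signals, line 25]
  bind_quota([6, 11, 3, 6], 6) -> 2  [called from mix_signals, line 26]
  fold_scores(2, 26) -> 0  [called from mix_signals, line 28]
  mix_signals([6, 11, 3, 6], 6) -> 0  [called from main, line 40]
  update_gauge(0, 3) -> 0  [called from main, line 42]
Log origins:
  1: emitted by main (line 39)
  2: emitted by mix_signals (line 24)
  3: emitted by process_batch (line 5)
  4: emitted by bind_quota (line 9)
  5: emitted by bind_quota (line 14)
  6: emitted by mix_signals (line 27)
  7: emitted by fold_scores (line 18)
  8: emitted by main (line 41)
  9: emitted by update_gauge (line 31)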